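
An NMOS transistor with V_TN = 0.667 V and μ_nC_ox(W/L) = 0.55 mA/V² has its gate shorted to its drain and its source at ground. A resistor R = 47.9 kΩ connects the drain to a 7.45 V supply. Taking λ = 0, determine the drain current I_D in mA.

With gate tied to drain, V_GS = V_DS ≥ V_GS − V_TN, so the device is in saturation.
KCL at the drain: ½ k_n (V_GS − V_TN)² = (V_DD − V_GS)/R.
Let x = V_GS − 0.667. Then 13.2 x² + x − 6.783 = 0, giving x = 0.681 V (positive root), so V_GS = 1.35 V.
I_D = (V_DD − V_GS)/R = (7.45 − 1.35) / 47.9 = 0.127 mA.

I_D = 0.127 mA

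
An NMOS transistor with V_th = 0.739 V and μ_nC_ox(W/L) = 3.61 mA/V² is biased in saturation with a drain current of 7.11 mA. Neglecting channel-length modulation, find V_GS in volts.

In saturation I_D = ½ k_n (V_GS − V_th)², so V_GS − V_th = √(2 I_D / k_n) = √(2 × 7.11 / 3.61) = 1.98 V.
V_GS = 0.739 + 1.98 = 2.72 V.

V_GS = 2.72 V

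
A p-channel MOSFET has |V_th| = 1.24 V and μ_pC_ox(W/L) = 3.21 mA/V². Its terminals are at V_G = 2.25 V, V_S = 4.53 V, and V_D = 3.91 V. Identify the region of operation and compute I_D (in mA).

Triode; I_D = 1.45 mA

V_SG = V_S − V_G = 4.53 − 2.25 = 2.28 V; V_SD = V_S − V_D = 4.53 − 3.91 = 0.62 V.
V_ov = V_SG − |V_th| = 2.28 − 1.24 = 1.04 V.
Since V_SD = 0.62 V < V_ov = 1.04 V, the device is in the triode region.
I_D = k_p [V_ov · V_SD − ½ V_SD²] = 3.21 × [1.04 × 0.62 − 0.5 × 0.62²] = 1.45 mA.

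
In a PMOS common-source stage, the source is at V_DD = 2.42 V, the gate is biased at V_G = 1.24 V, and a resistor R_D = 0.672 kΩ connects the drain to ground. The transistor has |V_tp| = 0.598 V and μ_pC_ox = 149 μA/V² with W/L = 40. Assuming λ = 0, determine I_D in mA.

V_SG = V_DD − V_G = 2.42 − 1.24 = 1.18 V, so V_ov = 1.18 − 0.598 = 0.582 V.
k_p = μ_pC_ox · (W/L) = 5.96 mA/V².
Assume saturation: I_D = ½ k_p V_ov² = 0.5 × 5.96 × 0.582² = 1.01 mA, giving V_SD = V_DD − I_D R_D = 2.42 − 1.01 × 0.672 = 1.74 V.
V_SD = 1.74 V ≥ V_ov = 0.582 V, confirming saturation.

I_D = 1.01 mA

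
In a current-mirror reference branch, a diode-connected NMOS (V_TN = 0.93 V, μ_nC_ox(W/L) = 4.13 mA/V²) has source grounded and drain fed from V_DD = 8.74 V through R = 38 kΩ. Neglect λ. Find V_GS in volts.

V_GS = 1.24 V

With gate tied to drain, V_GS = V_DS ≥ V_GS − V_TN, so the device is in saturation.
KCL at the drain: ½ k_n (V_GS − V_TN)² = (V_DD − V_GS)/R.
Let x = V_GS − 0.93. Then 78.5 x² + x − 7.81 = 0, giving x = 0.309 V (positive root), so V_GS = 1.24 V.
I_D = (V_DD − V_GS)/R = (8.74 − 1.24) / 38 = 0.197 mA.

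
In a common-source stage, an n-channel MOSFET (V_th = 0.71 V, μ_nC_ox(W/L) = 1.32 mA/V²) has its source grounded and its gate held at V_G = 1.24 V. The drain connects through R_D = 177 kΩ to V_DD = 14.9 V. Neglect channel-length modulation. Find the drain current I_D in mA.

V_GS = V_G = 1.24 V, so V_ov = 1.24 − 0.71 = 0.53 V.
Assume saturation: I_D = ½ k_n V_ov² = 0.5 × 1.32 × 0.53² = 0.185 mA, giving V_DS = V_DD − I_D R_D = 14.9 − 0.185 × 177 = -17.9 V.
But -17.9 V < V_ov = 0.53 V, so the device is actually in triode.
In triode I_D = k_n[V_ov V_DS − ½ V_DS²] and I_D = (V_DD − V_DS)/R_D. Equating: 117 V_DS² − 124.8 V_DS + 14.9 = 0, giving V_DS = 0.137 V (the root below V_ov).
I_D = (14.9 − 0.137) / 177 = 0.0834 mA.

I_D = 0.0834 mA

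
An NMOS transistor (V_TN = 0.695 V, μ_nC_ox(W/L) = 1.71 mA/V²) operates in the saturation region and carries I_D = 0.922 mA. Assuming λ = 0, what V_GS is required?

V_GS = 1.73 V

In saturation I_D = ½ k_n (V_GS − V_TN)², so V_GS − V_TN = √(2 I_D / k_n) = √(2 × 0.922 / 1.71) = 1.04 V.
V_GS = 0.695 + 1.04 = 1.73 V.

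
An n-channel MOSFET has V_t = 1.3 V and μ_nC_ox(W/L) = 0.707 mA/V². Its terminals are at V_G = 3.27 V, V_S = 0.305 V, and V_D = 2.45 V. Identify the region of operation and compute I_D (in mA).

Saturation; I_D = 0.980 mA

V_GS = V_G − V_S = 3.27 − 0.305 = 2.96 V; V_DS = V_D − V_S = 2.45 − 0.305 = 2.15 V.
V_ov = V_GS − V_t = 2.96 − 1.3 = 1.66 V.
Since V_DS = 2.15 V ≥ V_ov = 1.66 V, the device is in saturation.
I_D = ½ k_n V_ov² = 0.5 × 0.707 × 1.66² = 0.98 mA.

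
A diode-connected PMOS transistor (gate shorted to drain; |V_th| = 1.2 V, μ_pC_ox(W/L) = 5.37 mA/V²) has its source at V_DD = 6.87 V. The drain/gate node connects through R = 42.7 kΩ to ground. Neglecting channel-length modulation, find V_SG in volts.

V_SG = 1.42 V

With gate tied to drain, V_SG = V_SD ≥ V_SG − |V_th|, so the device is in saturation.
KCL at the drain: ½ k_p (V_SG − |V_th|)² = (V_DD − V_SG)/R.
Let x = V_SG − 1.2. Then 115 x² + x − 5.67 = 0, giving x = 0.218 V (positive root), so V_SG = 1.42 V.
I_D = (V_DD − V_SG)/R = (6.87 − 1.42) / 42.7 = 0.128 mA.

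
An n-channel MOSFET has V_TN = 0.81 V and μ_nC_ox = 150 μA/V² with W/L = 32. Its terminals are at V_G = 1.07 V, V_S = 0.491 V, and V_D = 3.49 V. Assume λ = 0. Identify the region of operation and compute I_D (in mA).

V_GS = V_G − V_S = 1.07 − 0.491 = 0.579 V; V_DS = V_D − V_S = 3.49 − 0.491 = 3 V.
V_GS = 0.579 V < V_TN = 0.81 V, so the transistor is in cutoff.

Cutoff; I_D = 0 mA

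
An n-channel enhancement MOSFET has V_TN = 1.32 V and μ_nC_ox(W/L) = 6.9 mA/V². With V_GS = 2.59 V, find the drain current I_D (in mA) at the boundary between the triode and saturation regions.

I_D = 5.56 mA

At the boundary V_DS = V_ov = V_GS − V_TN = 2.59 − 1.32 = 1.27 V.
I_D = ½ k_n V_ov² = 0.5 × 6.9 × 1.27² = 5.56 mA.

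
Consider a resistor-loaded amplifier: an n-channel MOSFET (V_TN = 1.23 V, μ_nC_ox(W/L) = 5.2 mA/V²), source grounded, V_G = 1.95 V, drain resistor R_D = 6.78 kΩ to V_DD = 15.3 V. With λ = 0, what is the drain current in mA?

V_GS = V_G = 1.95 V, so V_ov = 1.95 − 1.23 = 0.72 V.
Assume saturation: I_D = ½ k_n V_ov² = 0.5 × 5.2 × 0.72² = 1.35 mA, giving V_DS = V_DD − I_D R_D = 15.3 − 1.35 × 6.78 = 6.16 V.
V_DS = 6.16 V ≥ V_ov = 0.72 V, confirming saturation.

I_D = 1.35 mA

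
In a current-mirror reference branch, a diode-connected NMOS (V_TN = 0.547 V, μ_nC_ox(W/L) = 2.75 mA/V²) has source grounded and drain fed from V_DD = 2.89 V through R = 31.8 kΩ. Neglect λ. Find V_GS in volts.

With gate tied to drain, V_GS = V_DS ≥ V_GS − V_TN, so the device is in saturation.
KCL at the drain: ½ k_n (V_GS − V_TN)² = (V_DD − V_GS)/R.
Let x = V_GS − 0.547. Then 43.7 x² + x − 2.343 = 0, giving x = 0.22 V (positive root), so V_GS = 0.767 V.
I_D = (V_DD − V_GS)/R = (2.89 − 0.767) / 31.8 = 0.0668 mA.

V_GS = 0.767 V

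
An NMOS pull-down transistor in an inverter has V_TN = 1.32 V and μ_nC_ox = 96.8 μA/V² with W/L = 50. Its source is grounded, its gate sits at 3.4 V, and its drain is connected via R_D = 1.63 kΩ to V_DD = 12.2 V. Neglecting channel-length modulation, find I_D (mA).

I_D = 6.95 mA

V_GS = V_G = 3.4 V, so V_ov = 3.4 − 1.32 = 2.08 V.
k_n = μ_nC_ox · (W/L) = 4.84 mA/V².
Assume saturation: I_D = ½ k_n V_ov² = 0.5 × 4.84 × 2.08² = 10.5 mA, giving V_DS = V_DD − I_D R_D = 12.2 − 10.5 × 1.63 = -4.87 V.
But -4.87 V < V_ov = 2.08 V, so the device is actually in triode.
In triode I_D = k_n[V_ov V_DS − ½ V_DS²] and I_D = (V_DD − V_DS)/R_D. Equating: 3.94 V_DS² − 17.41 V_DS + 12.2 = 0, giving V_DS = 0.874 V (the root below V_ov).
I_D = (12.2 − 0.874) / 1.63 = 6.95 mA.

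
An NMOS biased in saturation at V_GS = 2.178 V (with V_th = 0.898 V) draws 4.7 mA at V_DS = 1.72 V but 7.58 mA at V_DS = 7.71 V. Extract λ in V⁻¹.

With V_GS fixed, I_D ∝ (1 + λ V_DS) in saturation, so I_D2/I_D1 = (1 + λ V_DS2)/(1 + λ V_DS1).
7.58/4.7 = 1.613 = (1 + 7.71 λ)/(1 + 1.72 λ).
Solving: λ (I_D1 V_DS2 − I_D2 V_DS1) = I_D2 − I_D1, so λ = (7.58 − 4.7) / (4.7 × 7.71 − 7.58 × 1.72) = 2.88 / 23.2 = 0.124 V⁻¹.

λ = 0.124 V⁻¹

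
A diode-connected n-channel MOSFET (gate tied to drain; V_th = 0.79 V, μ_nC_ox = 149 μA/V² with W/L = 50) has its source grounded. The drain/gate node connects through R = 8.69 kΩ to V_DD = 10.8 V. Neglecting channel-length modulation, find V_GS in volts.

With gate tied to drain, V_GS = V_DS ≥ V_GS − V_th, so the device is in saturation.
k_n = μ_nC_ox · (W/L) = 7.45 mA/V².
KCL at the drain: ½ k_n (V_GS − V_th)² = (V_DD − V_GS)/R.
Let x = V_GS − 0.79. Then 32.4 x² + x − 10.01 = 0, giving x = 0.541 V (positive root), so V_GS = 1.33 V.
I_D = (V_DD − V_GS)/R = (10.8 − 1.33) / 8.69 = 1.09 mA.

V_GS = 1.33 V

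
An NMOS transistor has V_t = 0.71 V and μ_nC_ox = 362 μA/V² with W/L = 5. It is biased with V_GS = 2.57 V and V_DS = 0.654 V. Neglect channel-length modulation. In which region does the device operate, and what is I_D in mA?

k_n = μ_nC_ox · (W/L) = 1.81 mA/V².
V_ov = V_GS − V_t = 2.57 − 0.71 = 1.86 V.
Since V_DS = 0.654 V < V_ov = 1.86 V, the device is in the triode region.
I_D = k_n [V_ov · V_DS − ½ V_DS²] = 1.81 × [1.86 × 0.654 − 0.5 × 0.654²] = 1.81 mA.

Triode; I_D = 1.81 mA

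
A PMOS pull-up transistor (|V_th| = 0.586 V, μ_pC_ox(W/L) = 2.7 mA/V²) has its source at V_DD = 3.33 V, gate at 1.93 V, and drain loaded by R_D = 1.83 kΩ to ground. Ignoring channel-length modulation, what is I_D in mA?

I_D = 0.895 mA

V_SG = V_DD − V_G = 3.33 − 1.93 = 1.4 V, so V_ov = 1.4 − 0.586 = 0.814 V.
Assume saturation: I_D = ½ k_p V_ov² = 0.5 × 2.7 × 0.814² = 0.895 mA, giving V_SD = V_DD − I_D R_D = 3.33 − 0.895 × 1.83 = 1.69 V.
V_SD = 1.69 V ≥ V_ov = 0.814 V, confirming saturation.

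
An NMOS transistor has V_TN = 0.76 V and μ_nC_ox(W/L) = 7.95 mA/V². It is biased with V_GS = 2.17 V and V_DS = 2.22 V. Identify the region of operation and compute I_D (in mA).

Saturation; I_D = 7.90 mA

V_ov = V_GS − V_TN = 2.17 − 0.76 = 1.41 V.
Since V_DS = 2.22 V ≥ V_ov = 1.41 V, the device is in saturation.
I_D = ½ k_n V_ov² = 0.5 × 7.95 × 1.41² = 7.9 mA.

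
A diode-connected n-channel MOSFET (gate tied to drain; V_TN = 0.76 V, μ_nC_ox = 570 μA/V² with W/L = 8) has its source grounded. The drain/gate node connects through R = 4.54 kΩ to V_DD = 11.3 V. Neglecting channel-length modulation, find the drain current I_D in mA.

I_D = 2.11 mA

With gate tied to drain, V_GS = V_DS ≥ V_GS − V_TN, so the device is in saturation.
k_n = μ_nC_ox · (W/L) = 4.56 mA/V².
KCL at the drain: ½ k_n (V_GS − V_TN)² = (V_DD − V_GS)/R.
Let x = V_GS − 0.76. Then 10.4 x² + x − 10.54 = 0, giving x = 0.962 V (positive root), so V_GS = 1.72 V.
I_D = (V_DD − V_GS)/R = (11.3 − 1.72) / 4.54 = 2.11 mA.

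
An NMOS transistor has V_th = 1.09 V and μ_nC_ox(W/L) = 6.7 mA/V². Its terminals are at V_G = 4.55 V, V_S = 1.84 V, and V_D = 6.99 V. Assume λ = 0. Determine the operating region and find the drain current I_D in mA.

Saturation; I_D = 8.79 mA

V_GS = V_G − V_S = 4.55 − 1.84 = 2.71 V; V_DS = V_D − V_S = 6.99 − 1.84 = 5.15 V.
V_ov = V_GS − V_th = 2.71 − 1.09 = 1.62 V.
Since V_DS = 5.15 V ≥ V_ov = 1.62 V, the device is in saturation.
I_D = ½ k_n V_ov² = 0.5 × 6.7 × 1.62² = 8.79 mA.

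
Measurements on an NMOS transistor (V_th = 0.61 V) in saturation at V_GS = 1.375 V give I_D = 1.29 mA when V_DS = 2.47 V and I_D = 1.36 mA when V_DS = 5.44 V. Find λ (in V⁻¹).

λ = 0.0191 V⁻¹

With V_GS fixed, I_D ∝ (1 + λ V_DS) in saturation, so I_D2/I_D1 = (1 + λ V_DS2)/(1 + λ V_DS1).
1.36/1.29 = 1.054 = (1 + 5.44 λ)/(1 + 2.47 λ).
Solving: λ (I_D1 V_DS2 − I_D2 V_DS1) = I_D2 − I_D1, so λ = (1.36 − 1.29) / (1.29 × 5.44 − 1.36 × 2.47) = 0.07 / 3.66 = 0.0191 V⁻¹.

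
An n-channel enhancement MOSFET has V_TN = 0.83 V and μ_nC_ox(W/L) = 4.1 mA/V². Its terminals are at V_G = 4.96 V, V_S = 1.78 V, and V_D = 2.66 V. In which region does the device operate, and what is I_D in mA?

V_GS = V_G − V_S = 4.96 − 1.78 = 3.18 V; V_DS = V_D − V_S = 2.66 − 1.78 = 0.88 V.
V_ov = V_GS − V_TN = 3.18 − 0.83 = 2.35 V.
Since V_DS = 0.88 V < V_ov = 2.35 V, the device is in the triode region.
I_D = k_n [V_ov · V_DS − ½ V_DS²] = 4.1 × [2.35 × 0.88 − 0.5 × 0.88²] = 6.89 mA.

Triode; I_D = 6.89 mA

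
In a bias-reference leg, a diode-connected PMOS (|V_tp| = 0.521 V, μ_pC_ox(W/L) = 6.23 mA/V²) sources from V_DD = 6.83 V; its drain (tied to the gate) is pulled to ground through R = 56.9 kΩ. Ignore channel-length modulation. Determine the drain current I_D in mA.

I_D = 0.108 mA

With gate tied to drain, V_SG = V_SD ≥ V_SG − |V_tp|, so the device is in saturation.
KCL at the drain: ½ k_p (V_SG − |V_tp|)² = (V_DD − V_SG)/R.
Let x = V_SG − 0.521. Then 177 x² + x − 6.309 = 0, giving x = 0.186 V (positive root), so V_SG = 0.707 V.
I_D = (V_DD − V_SG)/R = (6.83 − 0.707) / 56.9 = 0.108 mA.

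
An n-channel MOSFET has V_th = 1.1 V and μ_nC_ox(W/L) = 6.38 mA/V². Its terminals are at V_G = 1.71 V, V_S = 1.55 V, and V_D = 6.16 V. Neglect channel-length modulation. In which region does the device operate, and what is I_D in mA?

V_GS = V_G − V_S = 1.71 − 1.55 = 0.16 V; V_DS = V_D − V_S = 6.16 − 1.55 = 4.61 V.
V_GS = 0.16 V < V_th = 1.1 V, so the transistor is in cutoff.

Cutoff; I_D = 0 mA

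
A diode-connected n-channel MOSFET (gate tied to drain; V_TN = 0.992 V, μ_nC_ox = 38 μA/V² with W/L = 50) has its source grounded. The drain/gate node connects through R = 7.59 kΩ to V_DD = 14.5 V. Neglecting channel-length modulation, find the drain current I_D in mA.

With gate tied to drain, V_GS = V_DS ≥ V_GS − V_TN, so the device is in saturation.
k_n = μ_nC_ox · (W/L) = 1.9 mA/V².
KCL at the drain: ½ k_n (V_GS − V_TN)² = (V_DD − V_GS)/R.
Let x = V_GS − 0.992. Then 7.21 x² + x − 13.51 = 0, giving x = 1.3 V (positive root), so V_GS = 2.29 V.
I_D = (V_DD − V_GS)/R = (14.5 − 2.29) / 7.59 = 1.61 mA.

I_D = 1.61 mA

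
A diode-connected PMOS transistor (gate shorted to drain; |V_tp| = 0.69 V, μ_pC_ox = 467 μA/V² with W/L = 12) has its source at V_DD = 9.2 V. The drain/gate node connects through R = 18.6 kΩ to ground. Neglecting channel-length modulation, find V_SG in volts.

V_SG = 1.08 V

With gate tied to drain, V_SG = V_SD ≥ V_SG − |V_tp|, so the device is in saturation.
k_p = μ_pC_ox · (W/L) = 5.604 mA/V².
KCL at the drain: ½ k_p (V_SG − |V_tp|)² = (V_DD − V_SG)/R.
Let x = V_SG − 0.69. Then 52.1 x² + x − 8.51 = 0, giving x = 0.395 V (positive root), so V_SG = 1.08 V.
I_D = (V_DD − V_SG)/R = (9.2 − 1.08) / 18.6 = 0.436 mA.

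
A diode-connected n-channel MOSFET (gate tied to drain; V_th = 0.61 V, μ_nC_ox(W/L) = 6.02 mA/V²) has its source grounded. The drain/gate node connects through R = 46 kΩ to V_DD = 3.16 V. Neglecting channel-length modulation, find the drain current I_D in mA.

With gate tied to drain, V_GS = V_DS ≥ V_GS − V_th, so the device is in saturation.
KCL at the drain: ½ k_n (V_GS − V_th)² = (V_DD − V_GS)/R.
Let x = V_GS − 0.61. Then 138 x² + x − 2.55 = 0, giving x = 0.132 V (positive root), so V_GS = 0.742 V.
I_D = (V_DD − V_GS)/R = (3.16 − 0.742) / 46 = 0.0526 mA.

I_D = 0.0526 mA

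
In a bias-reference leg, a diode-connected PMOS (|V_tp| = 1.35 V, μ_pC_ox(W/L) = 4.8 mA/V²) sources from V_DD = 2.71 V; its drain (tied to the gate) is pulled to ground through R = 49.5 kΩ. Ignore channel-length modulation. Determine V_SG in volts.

With gate tied to drain, V_SG = V_SD ≥ V_SG − |V_tp|, so the device is in saturation.
KCL at the drain: ½ k_p (V_SG − |V_tp|)² = (V_DD − V_SG)/R.
Let x = V_SG − 1.35. Then 119 x² + x − 1.36 = 0, giving x = 0.103 V (positive root), so V_SG = 1.45 V.
I_D = (V_DD − V_SG)/R = (2.71 − 1.45) / 49.5 = 0.0254 mA.

V_SG = 1.45 V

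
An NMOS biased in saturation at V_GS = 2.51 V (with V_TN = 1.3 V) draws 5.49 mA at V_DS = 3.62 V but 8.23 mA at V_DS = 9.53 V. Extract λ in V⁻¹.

λ = 0.122 V⁻¹

With V_GS fixed, I_D ∝ (1 + λ V_DS) in saturation, so I_D2/I_D1 = (1 + λ V_DS2)/(1 + λ V_DS1).
8.23/5.49 = 1.499 = (1 + 9.53 λ)/(1 + 3.62 λ).
Solving: λ (I_D1 V_DS2 − I_D2 V_DS1) = I_D2 − I_D1, so λ = (8.23 − 5.49) / (5.49 × 9.53 − 8.23 × 3.62) = 2.74 / 22.5 = 0.122 V⁻¹.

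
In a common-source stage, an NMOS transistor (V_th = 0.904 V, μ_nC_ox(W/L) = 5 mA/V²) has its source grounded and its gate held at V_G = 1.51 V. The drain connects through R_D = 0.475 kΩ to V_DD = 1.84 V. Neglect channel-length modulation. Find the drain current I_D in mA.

I_D = 0.918 mA

V_GS = V_G = 1.51 V, so V_ov = 1.51 − 0.904 = 0.606 V.
Assume saturation: I_D = ½ k_n V_ov² = 0.5 × 5 × 0.606² = 0.918 mA, giving V_DS = V_DD − I_D R_D = 1.84 − 0.918 × 0.475 = 1.4 V.
V_DS = 1.4 V ≥ V_ov = 0.606 V, confirming saturation.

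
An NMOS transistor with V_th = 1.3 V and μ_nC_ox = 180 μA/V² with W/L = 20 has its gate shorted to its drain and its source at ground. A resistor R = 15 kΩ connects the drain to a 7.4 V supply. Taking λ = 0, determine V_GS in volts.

With gate tied to drain, V_GS = V_DS ≥ V_GS − V_th, so the device is in saturation.
k_n = μ_nC_ox · (W/L) = 3.6 mA/V².
KCL at the drain: ½ k_n (V_GS − V_th)² = (V_DD − V_GS)/R.
Let x = V_GS − 1.3. Then 27 x² + x − 6.1 = 0, giving x = 0.457 V (positive root), so V_GS = 1.76 V.
I_D = (V_DD − V_GS)/R = (7.4 − 1.76) / 15 = 0.376 mA.

V_GS = 1.76 V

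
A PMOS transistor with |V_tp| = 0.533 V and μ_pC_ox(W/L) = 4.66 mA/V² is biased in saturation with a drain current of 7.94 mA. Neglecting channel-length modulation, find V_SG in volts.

In saturation I_D = ½ k_p (V_SG − |V_tp|)², so V_SG − |V_tp| = √(2 I_D / k_p) = √(2 × 7.94 / 4.66) = 1.85 V.
V_SG = 0.533 + 1.85 = 2.38 V.

V_SG = 2.38 V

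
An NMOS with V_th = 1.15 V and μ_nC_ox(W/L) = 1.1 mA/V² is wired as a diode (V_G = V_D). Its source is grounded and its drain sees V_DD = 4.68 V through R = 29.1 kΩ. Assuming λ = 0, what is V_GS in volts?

V_GS = 1.59 V

With gate tied to drain, V_GS = V_DS ≥ V_GS − V_th, so the device is in saturation.
KCL at the drain: ½ k_n (V_GS − V_th)² = (V_DD − V_GS)/R.
Let x = V_GS − 1.15. Then 16 x² + x − 3.53 = 0, giving x = 0.439 V (positive root), so V_GS = 1.59 V.
I_D = (V_DD − V_GS)/R = (4.68 − 1.59) / 29.1 = 0.106 mA.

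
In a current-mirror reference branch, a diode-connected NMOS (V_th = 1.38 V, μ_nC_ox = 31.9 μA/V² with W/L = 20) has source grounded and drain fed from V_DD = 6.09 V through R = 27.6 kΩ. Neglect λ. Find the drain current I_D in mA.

I_D = 0.146 mA

With gate tied to drain, V_GS = V_DS ≥ V_GS − V_th, so the device is in saturation.
k_n = μ_nC_ox · (W/L) = 0.638 mA/V².
KCL at the drain: ½ k_n (V_GS − V_th)² = (V_DD − V_GS)/R.
Let x = V_GS − 1.38. Then 8.8 x² + x − 4.71 = 0, giving x = 0.677 V (positive root), so V_GS = 2.06 V.
I_D = (V_DD − V_GS)/R = (6.09 − 2.06) / 27.6 = 0.146 mA.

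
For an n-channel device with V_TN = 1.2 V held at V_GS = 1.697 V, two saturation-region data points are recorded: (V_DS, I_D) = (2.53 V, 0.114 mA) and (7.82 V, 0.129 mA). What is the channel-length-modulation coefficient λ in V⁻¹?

λ = 0.0265 V⁻¹

With V_GS fixed, I_D ∝ (1 + λ V_DS) in saturation, so I_D2/I_D1 = (1 + λ V_DS2)/(1 + λ V_DS1).
0.129/0.114 = 1.132 = (1 + 7.82 λ)/(1 + 2.53 λ).
Solving: λ (I_D1 V_DS2 − I_D2 V_DS1) = I_D2 − I_D1, so λ = (0.129 − 0.114) / (0.114 × 7.82 − 0.129 × 2.53) = 0.015 / 0.565 = 0.0265 V⁻¹.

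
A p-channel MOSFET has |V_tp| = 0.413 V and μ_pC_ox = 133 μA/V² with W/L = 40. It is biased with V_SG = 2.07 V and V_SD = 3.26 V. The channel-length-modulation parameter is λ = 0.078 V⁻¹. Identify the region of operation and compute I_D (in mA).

k_p = μ_pC_ox · (W/L) = 5.32 mA/V².
V_ov = V_SG − |V_tp| = 2.07 − 0.413 = 1.66 V.
Since V_SD = 3.26 V ≥ V_ov = 1.66 V, the device is in saturation.
I_D = ½ k_p V_ov² (1 + λ V_SD) = 0.5 × 5.32 × 1.66² × (1 + 0.078 × 3.26) = 9.16 mA.

Saturation; I_D = 9.16 mA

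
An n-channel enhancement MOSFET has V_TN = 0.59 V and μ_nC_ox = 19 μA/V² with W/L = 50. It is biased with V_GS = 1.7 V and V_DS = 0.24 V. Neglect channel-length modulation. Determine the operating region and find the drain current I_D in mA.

k_n = μ_nC_ox · (W/L) = 0.95 mA/V².
V_ov = V_GS − V_TN = 1.7 − 0.59 = 1.11 V.
Since V_DS = 0.24 V < V_ov = 1.11 V, the device is in the triode region.
I_D = k_n [V_ov · V_DS − ½ V_DS²] = 0.95 × [1.11 × 0.24 − 0.5 × 0.24²] = 0.226 mA.

Triode; I_D = 0.226 mA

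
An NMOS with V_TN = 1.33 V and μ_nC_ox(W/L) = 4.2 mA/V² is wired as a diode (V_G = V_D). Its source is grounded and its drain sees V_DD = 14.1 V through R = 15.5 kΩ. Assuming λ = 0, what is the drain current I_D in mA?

I_D = 0.784 mA

With gate tied to drain, V_GS = V_DS ≥ V_GS − V_TN, so the device is in saturation.
KCL at the drain: ½ k_n (V_GS − V_TN)² = (V_DD − V_GS)/R.
Let x = V_GS − 1.33. Then 32.6 x² + x − 12.77 = 0, giving x = 0.611 V (positive root), so V_GS = 1.94 V.
I_D = (V_DD − V_GS)/R = (14.1 − 1.94) / 15.5 = 0.784 mA.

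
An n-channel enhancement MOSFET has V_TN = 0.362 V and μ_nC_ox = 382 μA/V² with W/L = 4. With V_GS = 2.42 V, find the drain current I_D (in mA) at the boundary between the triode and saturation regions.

I_D = 3.24 mA

At the boundary V_DS = V_ov = V_GS − V_TN = 2.42 − 0.362 = 2.06 V.
k_n = μ_nC_ox · (W/L) = 1.528 mA/V².
I_D = ½ k_n V_ov² = 0.5 × 1.528 × 2.06² = 3.24 mA.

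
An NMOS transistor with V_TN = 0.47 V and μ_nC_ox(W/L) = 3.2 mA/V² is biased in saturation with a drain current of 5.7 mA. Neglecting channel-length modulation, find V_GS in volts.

In saturation I_D = ½ k_n (V_GS − V_TN)², so V_GS − V_TN = √(2 I_D / k_n) = √(2 × 5.7 / 3.2) = 1.89 V.
V_GS = 0.47 + 1.89 = 2.36 V.

V_GS = 2.36 V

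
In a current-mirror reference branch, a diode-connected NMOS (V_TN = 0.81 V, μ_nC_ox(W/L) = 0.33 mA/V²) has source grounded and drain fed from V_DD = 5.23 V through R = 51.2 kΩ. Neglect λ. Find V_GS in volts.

With gate tied to drain, V_GS = V_DS ≥ V_GS − V_TN, so the device is in saturation.
KCL at the drain: ½ k_n (V_GS − V_TN)² = (V_DD − V_GS)/R.
Let x = V_GS − 0.81. Then 8.45 x² + x − 4.42 = 0, giving x = 0.667 V (positive root), so V_GS = 1.48 V.
I_D = (V_DD − V_GS)/R = (5.23 − 1.48) / 51.2 = 0.0733 mA.

V_GS = 1.48 V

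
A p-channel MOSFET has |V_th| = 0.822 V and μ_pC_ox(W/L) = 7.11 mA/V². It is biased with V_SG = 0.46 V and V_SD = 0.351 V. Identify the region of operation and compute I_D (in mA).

V_SG = 0.46 V < |V_th| = 0.822 V, so the transistor is in cutoff.

Cutoff; I_D = 0 mA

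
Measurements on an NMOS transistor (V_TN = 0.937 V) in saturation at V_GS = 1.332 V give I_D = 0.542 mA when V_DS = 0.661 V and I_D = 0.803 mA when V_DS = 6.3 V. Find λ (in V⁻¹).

λ = 0.0905 V⁻¹

With V_GS fixed, I_D ∝ (1 + λ V_DS) in saturation, so I_D2/I_D1 = (1 + λ V_DS2)/(1 + λ V_DS1).
0.803/0.542 = 1.482 = (1 + 6.3 λ)/(1 + 0.661 λ).
Solving: λ (I_D1 V_DS2 − I_D2 V_DS1) = I_D2 − I_D1, so λ = (0.803 − 0.542) / (0.542 × 6.3 − 0.803 × 0.661) = 0.261 / 2.88 = 0.0905 V⁻¹.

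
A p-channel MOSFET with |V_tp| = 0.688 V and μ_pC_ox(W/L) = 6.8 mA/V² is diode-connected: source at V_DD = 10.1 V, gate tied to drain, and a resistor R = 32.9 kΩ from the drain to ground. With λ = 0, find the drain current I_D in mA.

I_D = 0.277 mA

With gate tied to drain, V_SG = V_SD ≥ V_SG − |V_tp|, so the device is in saturation.
KCL at the drain: ½ k_p (V_SG − |V_tp|)² = (V_DD − V_SG)/R.
Let x = V_SG − 0.688. Then 112 x² + x − 9.412 = 0, giving x = 0.286 V (positive root), so V_SG = 0.974 V.
I_D = (V_DD − V_SG)/R = (10.1 − 0.974) / 32.9 = 0.277 mA.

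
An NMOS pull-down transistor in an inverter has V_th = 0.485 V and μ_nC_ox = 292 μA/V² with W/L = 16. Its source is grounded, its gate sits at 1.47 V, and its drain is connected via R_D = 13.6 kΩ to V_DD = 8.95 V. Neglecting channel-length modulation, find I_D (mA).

V_GS = V_G = 1.47 V, so V_ov = 1.47 − 0.485 = 0.985 V.
k_n = μ_nC_ox · (W/L) = 4.672 mA/V².
Assume saturation: I_D = ½ k_n V_ov² = 0.5 × 4.672 × 0.985² = 2.27 mA, giving V_DS = V_DD − I_D R_D = 8.95 − 2.27 × 13.6 = -21.9 V.
But -21.9 V < V_ov = 0.985 V, so the device is actually in triode.
In triode I_D = k_n[V_ov V_DS − ½ V_DS²] and I_D = (V_DD − V_DS)/R_D. Equating: 31.8 V_DS² − 63.59 V_DS + 8.95 = 0, giving V_DS = 0.152 V (the root below V_ov).
I_D = (8.95 − 0.152) / 13.6 = 0.647 mA.

I_D = 0.647 mA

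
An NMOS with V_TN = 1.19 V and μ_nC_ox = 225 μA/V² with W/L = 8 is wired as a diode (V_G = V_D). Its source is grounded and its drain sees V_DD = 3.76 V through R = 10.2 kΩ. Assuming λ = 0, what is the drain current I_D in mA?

I_D = 0.205 mA

With gate tied to drain, V_GS = V_DS ≥ V_GS − V_TN, so the device is in saturation.
k_n = μ_nC_ox · (W/L) = 1.8 mA/V².
KCL at the drain: ½ k_n (V_GS − V_TN)² = (V_DD − V_GS)/R.
Let x = V_GS − 1.19. Then 9.18 x² + x − 2.57 = 0, giving x = 0.477 V (positive root), so V_GS = 1.67 V.
I_D = (V_DD − V_GS)/R = (3.76 − 1.67) / 10.2 = 0.205 mA.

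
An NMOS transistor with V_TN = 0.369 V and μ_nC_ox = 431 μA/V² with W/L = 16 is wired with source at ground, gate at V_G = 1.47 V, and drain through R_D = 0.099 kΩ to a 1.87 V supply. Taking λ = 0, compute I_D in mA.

V_GS = V_G = 1.47 V, so V_ov = 1.47 − 0.369 = 1.1 V.
k_n = μ_nC_ox · (W/L) = 6.896 mA/V².
Assume saturation: I_D = ½ k_n V_ov² = 0.5 × 6.896 × 1.1² = 4.18 mA, giving V_DS = V_DD − I_D R_D = 1.87 − 4.18 × 0.099 = 1.46 V.
V_DS = 1.46 V ≥ V_ov = 1.1 V, confirming saturation.

I_D = 4.18 mA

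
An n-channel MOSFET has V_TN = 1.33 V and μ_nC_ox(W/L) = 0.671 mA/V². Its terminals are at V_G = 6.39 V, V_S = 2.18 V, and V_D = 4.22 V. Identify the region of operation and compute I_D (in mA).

Triode; I_D = 2.55 mA

V_GS = V_G − V_S = 6.39 − 2.18 = 4.21 V; V_DS = V_D − V_S = 4.22 − 2.18 = 2.04 V.
V_ov = V_GS − V_TN = 4.21 − 1.33 = 2.88 V.
Since V_DS = 2.04 V < V_ov = 2.88 V, the device is in the triode region.
I_D = k_n [V_ov · V_DS − ½ V_DS²] = 0.671 × [2.88 × 2.04 − 0.5 × 2.04²] = 2.55 mA.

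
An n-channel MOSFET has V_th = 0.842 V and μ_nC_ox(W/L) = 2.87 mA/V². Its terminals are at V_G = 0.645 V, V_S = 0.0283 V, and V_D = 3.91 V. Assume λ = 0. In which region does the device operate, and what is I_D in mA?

V_GS = V_G − V_S = 0.645 − 0.0283 = 0.617 V; V_DS = V_D − V_S = 3.91 − 0.0283 = 3.88 V.
V_GS = 0.617 V < V_th = 0.842 V, so the transistor is in cutoff.

Cutoff; I_D = 0 mA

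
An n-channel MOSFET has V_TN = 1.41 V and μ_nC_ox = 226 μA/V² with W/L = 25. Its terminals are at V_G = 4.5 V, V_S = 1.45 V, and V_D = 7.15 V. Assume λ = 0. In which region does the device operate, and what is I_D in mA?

Saturation; I_D = 7.60 mA

V_GS = V_G − V_S = 4.5 − 1.45 = 3.05 V; V_DS = V_D − V_S = 7.15 − 1.45 = 5.7 V.
k_n = μ_nC_ox · (W/L) = 5.65 mA/V².
V_ov = V_GS − V_TN = 3.05 − 1.41 = 1.64 V.
Since V_DS = 5.7 V ≥ V_ov = 1.64 V, the device is in saturation.
I_D = ½ k_n V_ov² = 0.5 × 5.65 × 1.64² = 7.6 mA.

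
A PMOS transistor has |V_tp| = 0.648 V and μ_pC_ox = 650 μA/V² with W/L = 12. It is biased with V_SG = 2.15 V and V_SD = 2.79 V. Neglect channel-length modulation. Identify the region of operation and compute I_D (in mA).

Saturation; I_D = 8.80 mA

k_p = μ_pC_ox · (W/L) = 7.8 mA/V².
V_ov = V_SG − |V_tp| = 2.15 − 0.648 = 1.5 V.
Since V_SD = 2.79 V ≥ V_ov = 1.5 V, the device is in saturation.
I_D = ½ k_p V_ov² = 0.5 × 7.8 × 1.5² = 8.8 mA.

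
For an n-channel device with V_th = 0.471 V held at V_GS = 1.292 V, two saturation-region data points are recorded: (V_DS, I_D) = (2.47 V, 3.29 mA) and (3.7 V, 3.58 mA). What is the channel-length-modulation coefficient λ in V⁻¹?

With V_GS fixed, I_D ∝ (1 + λ V_DS) in saturation, so I_D2/I_D1 = (1 + λ V_DS2)/(1 + λ V_DS1).
3.58/3.29 = 1.088 = (1 + 3.7 λ)/(1 + 2.47 λ).
Solving: λ (I_D1 V_DS2 − I_D2 V_DS1) = I_D2 − I_D1, so λ = (3.58 − 3.29) / (3.29 × 3.7 − 3.58 × 2.47) = 0.29 / 3.33 = 0.0871 V⁻¹.

λ = 0.0871 V⁻¹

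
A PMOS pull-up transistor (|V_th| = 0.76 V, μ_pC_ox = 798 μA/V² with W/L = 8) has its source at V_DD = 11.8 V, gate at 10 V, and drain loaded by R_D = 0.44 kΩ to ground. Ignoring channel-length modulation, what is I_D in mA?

V_SG = V_DD − V_G = 11.8 − 10 = 1.8 V, so V_ov = 1.8 − 0.76 = 1.04 V.
k_p = μ_pC_ox · (W/L) = 6.384 mA/V².
Assume saturation: I_D = ½ k_p V_ov² = 0.5 × 6.384 × 1.04² = 3.45 mA, giving V_SD = V_DD − I_D R_D = 11.8 − 3.45 × 0.44 = 10.3 V.
V_SD = 10.3 V ≥ V_ov = 1.04 V, confirming saturation.

I_D = 3.45 mA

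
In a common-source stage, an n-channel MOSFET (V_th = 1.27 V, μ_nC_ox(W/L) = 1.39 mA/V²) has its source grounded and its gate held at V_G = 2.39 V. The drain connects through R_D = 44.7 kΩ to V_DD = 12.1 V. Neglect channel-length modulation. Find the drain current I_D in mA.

V_GS = V_G = 2.39 V, so V_ov = 2.39 − 1.27 = 1.12 V.
Assume saturation: I_D = ½ k_n V_ov² = 0.5 × 1.39 × 1.12² = 0.872 mA, giving V_DS = V_DD − I_D R_D = 12.1 − 0.872 × 44.7 = -26.9 V.
But -26.9 V < V_ov = 1.12 V, so the device is actually in triode.
In triode I_D = k_n[V_ov V_DS − ½ V_DS²] and I_D = (V_DD − V_DS)/R_D. Equating: 31.1 V_DS² − 70.59 V_DS + 12.1 = 0, giving V_DS = 0.187 V (the root below V_ov).
I_D = (12.1 − 0.187) / 44.7 = 0.267 mA.

I_D = 0.267 mA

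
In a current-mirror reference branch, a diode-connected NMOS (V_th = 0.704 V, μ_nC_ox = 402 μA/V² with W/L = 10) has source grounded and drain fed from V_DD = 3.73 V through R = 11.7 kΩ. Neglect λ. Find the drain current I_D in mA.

I_D = 0.230 mA

With gate tied to drain, V_GS = V_DS ≥ V_GS − V_th, so the device is in saturation.
k_n = μ_nC_ox · (W/L) = 4.02 mA/V².
KCL at the drain: ½ k_n (V_GS − V_th)² = (V_DD − V_GS)/R.
Let x = V_GS − 0.704. Then 23.5 x² + x − 3.026 = 0, giving x = 0.338 V (positive root), so V_GS = 1.04 V.
I_D = (V_DD − V_GS)/R = (3.73 − 1.04) / 11.7 = 0.23 mA.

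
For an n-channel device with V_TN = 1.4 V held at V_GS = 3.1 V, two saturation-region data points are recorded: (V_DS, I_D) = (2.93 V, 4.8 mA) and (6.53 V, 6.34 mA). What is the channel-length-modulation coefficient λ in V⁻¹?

With V_GS fixed, I_D ∝ (1 + λ V_DS) in saturation, so I_D2/I_D1 = (1 + λ V_DS2)/(1 + λ V_DS1).
6.34/4.8 = 1.321 = (1 + 6.53 λ)/(1 + 2.93 λ).
Solving: λ (I_D1 V_DS2 − I_D2 V_DS1) = I_D2 − I_D1, so λ = (6.34 − 4.8) / (4.8 × 6.53 − 6.34 × 2.93) = 1.54 / 12.8 = 0.121 V⁻¹.

λ = 0.121 V⁻¹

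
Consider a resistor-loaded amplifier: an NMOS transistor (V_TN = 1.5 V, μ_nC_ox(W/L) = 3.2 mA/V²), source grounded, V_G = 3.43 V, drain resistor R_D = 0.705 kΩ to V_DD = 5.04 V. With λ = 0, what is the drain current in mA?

I_D = 5.31 mA

V_GS = V_G = 3.43 V, so V_ov = 3.43 − 1.5 = 1.93 V.
Assume saturation: I_D = ½ k_n V_ov² = 0.5 × 3.2 × 1.93² = 5.96 mA, giving V_DS = V_DD − I_D R_D = 5.04 − 5.96 × 0.705 = 0.838 V.
But 0.838 V < V_ov = 1.93 V, so the device is actually in triode.
In triode I_D = k_n[V_ov V_DS − ½ V_DS²] and I_D = (V_DD − V_DS)/R_D. Equating: 1.13 V_DS² − 5.354 V_DS + 5.04 = 0, giving V_DS = 1.29 V (the root below V_ov).
I_D = (5.04 − 1.29) / 0.705 = 5.31 mA.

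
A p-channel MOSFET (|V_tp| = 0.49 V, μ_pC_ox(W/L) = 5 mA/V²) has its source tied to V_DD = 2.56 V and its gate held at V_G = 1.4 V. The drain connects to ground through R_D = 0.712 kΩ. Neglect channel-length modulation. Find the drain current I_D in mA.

V_SG = V_DD − V_G = 2.56 − 1.4 = 1.16 V, so V_ov = 1.16 − 0.49 = 0.67 V.
Assume saturation: I_D = ½ k_p V_ov² = 0.5 × 5 × 0.67² = 1.12 mA, giving V_SD = V_DD − I_D R_D = 2.56 − 1.12 × 0.712 = 1.76 V.
V_SD = 1.76 V ≥ V_ov = 0.67 V, confirming saturation.

I_D = 1.12 mA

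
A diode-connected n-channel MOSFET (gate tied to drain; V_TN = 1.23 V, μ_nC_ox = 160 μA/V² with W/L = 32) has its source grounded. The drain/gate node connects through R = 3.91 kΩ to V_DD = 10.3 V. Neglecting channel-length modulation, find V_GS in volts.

V_GS = 2.13 V

With gate tied to drain, V_GS = V_DS ≥ V_GS − V_TN, so the device is in saturation.
k_n = μ_nC_ox · (W/L) = 5.12 mA/V².
KCL at the drain: ½ k_n (V_GS − V_TN)² = (V_DD − V_GS)/R.
Let x = V_GS − 1.23. Then 10 x² + x − 9.07 = 0, giving x = 0.903 V (positive root), so V_GS = 2.13 V.
I_D = (V_DD − V_GS)/R = (10.3 − 2.13) / 3.91 = 2.09 mA.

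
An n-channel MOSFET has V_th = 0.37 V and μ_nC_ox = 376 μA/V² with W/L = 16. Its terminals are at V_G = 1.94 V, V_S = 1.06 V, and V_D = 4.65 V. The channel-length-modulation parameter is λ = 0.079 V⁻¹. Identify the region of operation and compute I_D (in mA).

Saturation; I_D = 1.00 mA

V_GS = V_G − V_S = 1.94 − 1.06 = 0.88 V; V_DS = V_D − V_S = 4.65 − 1.06 = 3.59 V.
k_n = μ_nC_ox · (W/L) = 6.016 mA/V².
V_ov = V_GS − V_th = 0.88 − 0.37 = 0.51 V.
Since V_DS = 3.59 V ≥ V_ov = 0.51 V, the device is in saturation.
I_D = ½ k_n V_ov² (1 + λ V_DS) = 0.5 × 6.016 × 0.51² × (1 + 0.079 × 3.59) = 1 mA.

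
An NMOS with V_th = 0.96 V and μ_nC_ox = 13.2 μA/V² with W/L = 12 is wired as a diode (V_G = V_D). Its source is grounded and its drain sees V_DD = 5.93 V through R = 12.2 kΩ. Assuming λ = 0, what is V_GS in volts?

With gate tied to drain, V_GS = V_DS ≥ V_GS − V_th, so the device is in saturation.
k_n = μ_nC_ox · (W/L) = 0.1584 mA/V².
KCL at the drain: ½ k_n (V_GS − V_th)² = (V_DD − V_GS)/R.
Let x = V_GS − 0.96. Then 0.966 x² + x − 4.97 = 0, giving x = 1.81 V (positive root), so V_GS = 2.77 V.
I_D = (V_DD − V_GS)/R = (5.93 − 2.77) / 12.2 = 0.259 mA.

V_GS = 2.77 V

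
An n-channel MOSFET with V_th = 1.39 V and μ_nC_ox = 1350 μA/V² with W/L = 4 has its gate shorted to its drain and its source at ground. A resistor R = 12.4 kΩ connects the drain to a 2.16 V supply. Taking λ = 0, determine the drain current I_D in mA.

With gate tied to drain, V_GS = V_DS ≥ V_GS − V_th, so the device is in saturation.
k_n = μ_nC_ox · (W/L) = 5.4 mA/V².
KCL at the drain: ½ k_n (V_GS − V_th)² = (V_DD − V_GS)/R.
Let x = V_GS − 1.39. Then 33.5 x² + x − 0.77 = 0, giving x = 0.137 V (positive root), so V_GS = 1.53 V.
I_D = (V_DD − V_GS)/R = (2.16 − 1.53) / 12.4 = 0.051 mA.

I_D = 0.0510 mA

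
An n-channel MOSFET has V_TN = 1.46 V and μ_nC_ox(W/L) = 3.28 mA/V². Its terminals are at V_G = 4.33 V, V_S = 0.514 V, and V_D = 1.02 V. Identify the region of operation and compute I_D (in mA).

Triode; I_D = 3.49 mA

V_GS = V_G − V_S = 4.33 − 0.514 = 3.82 V; V_DS = V_D − V_S = 1.02 − 0.514 = 0.506 V.
V_ov = V_GS − V_TN = 3.82 − 1.46 = 2.36 V.
Since V_DS = 0.506 V < V_ov = 2.36 V, the device is in the triode region.
I_D = k_n [V_ov · V_DS − ½ V_DS²] = 3.28 × [2.36 × 0.506 − 0.5 × 0.506²] = 3.49 mA.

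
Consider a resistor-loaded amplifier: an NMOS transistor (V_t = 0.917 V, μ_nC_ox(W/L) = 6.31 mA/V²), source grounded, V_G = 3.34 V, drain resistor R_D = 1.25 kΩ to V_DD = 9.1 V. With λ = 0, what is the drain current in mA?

V_GS = V_G = 3.34 V, so V_ov = 3.34 − 0.917 = 2.42 V.
Assume saturation: I_D = ½ k_n V_ov² = 0.5 × 6.31 × 2.42² = 18.5 mA, giving V_DS = V_DD − I_D R_D = 9.1 − 18.5 × 1.25 = -14.1 V.
But -14.1 V < V_ov = 2.42 V, so the device is actually in triode.
In triode I_D = k_n[V_ov V_DS − ½ V_DS²] and I_D = (V_DD − V_DS)/R_D. Equating: 3.94 V_DS² − 20.11 V_DS + 9.1 = 0, giving V_DS = 0.502 V (the root below V_ov).
I_D = (9.1 − 0.502) / 1.25 = 6.88 mA.

I_D = 6.88 mA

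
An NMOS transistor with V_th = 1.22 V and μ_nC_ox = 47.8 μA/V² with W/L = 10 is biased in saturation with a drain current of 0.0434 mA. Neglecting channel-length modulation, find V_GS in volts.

V_GS = 1.65 V

k_n = μ_nC_ox · (W/L) = 0.478 mA/V².
In saturation I_D = ½ k_n (V_GS − V_th)², so V_GS − V_th = √(2 I_D / k_n) = √(2 × 0.0434 / 0.478) = 0.426 V.
V_GS = 1.22 + 0.426 = 1.65 V.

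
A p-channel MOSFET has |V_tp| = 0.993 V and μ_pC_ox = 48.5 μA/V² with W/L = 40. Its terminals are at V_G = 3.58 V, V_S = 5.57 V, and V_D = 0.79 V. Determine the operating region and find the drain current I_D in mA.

Saturation; I_D = 0.964 mA

V_SG = V_S − V_G = 5.57 − 3.58 = 1.99 V; V_SD = V_S − V_D = 5.57 − 0.79 = 4.78 V.
k_p = μ_pC_ox · (W/L) = 1.94 mA/V².
V_ov = V_SG − |V_tp| = 1.99 − 0.993 = 0.997 V.
Since V_SD = 4.78 V ≥ V_ov = 0.997 V, the device is in saturation.
I_D = ½ k_p V_ov² = 0.5 × 1.94 × 0.997² = 0.964 mA.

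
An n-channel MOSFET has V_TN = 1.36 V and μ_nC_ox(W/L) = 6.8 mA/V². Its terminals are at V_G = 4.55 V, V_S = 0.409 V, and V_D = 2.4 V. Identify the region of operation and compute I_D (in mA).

V_GS = V_G − V_S = 4.55 − 0.409 = 4.14 V; V_DS = V_D − V_S = 2.4 − 0.409 = 1.99 V.
V_ov = V_GS − V_TN = 4.14 − 1.36 = 2.78 V.
Since V_DS = 1.99 V < V_ov = 2.78 V, the device is in the triode region.
I_D = k_n [V_ov · V_DS − ½ V_DS²] = 6.8 × [2.78 × 1.99 − 0.5 × 1.99²] = 24.2 mA.

Triode; I_D = 24.2 mA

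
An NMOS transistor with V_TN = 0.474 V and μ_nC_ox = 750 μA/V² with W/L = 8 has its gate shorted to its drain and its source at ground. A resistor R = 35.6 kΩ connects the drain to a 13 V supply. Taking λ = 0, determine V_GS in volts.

V_GS = 0.812 V

With gate tied to drain, V_GS = V_DS ≥ V_GS − V_TN, so the device is in saturation.
k_n = μ_nC_ox · (W/L) = 6 mA/V².
KCL at the drain: ½ k_n (V_GS − V_TN)² = (V_DD − V_GS)/R.
Let x = V_GS − 0.474. Then 107 x² + x − 12.53 = 0, giving x = 0.338 V (positive root), so V_GS = 0.812 V.
I_D = (V_DD − V_GS)/R = (13 − 0.812) / 35.6 = 0.342 mA.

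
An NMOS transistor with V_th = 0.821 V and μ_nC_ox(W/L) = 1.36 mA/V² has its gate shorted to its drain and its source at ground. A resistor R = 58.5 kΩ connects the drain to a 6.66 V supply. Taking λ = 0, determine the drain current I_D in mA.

With gate tied to drain, V_GS = V_DS ≥ V_GS − V_th, so the device is in saturation.
KCL at the drain: ½ k_n (V_GS − V_th)² = (V_DD − V_GS)/R.
Let x = V_GS − 0.821. Then 39.8 x² + x − 5.839 = 0, giving x = 0.371 V (positive root), so V_GS = 1.19 V.
I_D = (V_DD − V_GS)/R = (6.66 − 1.19) / 58.5 = 0.0935 mA.

I_D = 0.0935 mA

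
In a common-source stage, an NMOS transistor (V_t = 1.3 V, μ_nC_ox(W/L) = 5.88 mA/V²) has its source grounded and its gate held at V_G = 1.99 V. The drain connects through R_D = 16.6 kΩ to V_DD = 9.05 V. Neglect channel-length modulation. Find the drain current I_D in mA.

V_GS = V_G = 1.99 V, so V_ov = 1.99 − 1.3 = 0.69 V.
Assume saturation: I_D = ½ k_n V_ov² = 0.5 × 5.88 × 0.69² = 1.4 mA, giving V_DS = V_DD − I_D R_D = 9.05 − 1.4 × 16.6 = -14.2 V.
But -14.2 V < V_ov = 0.69 V, so the device is actually in triode.
In triode I_D = k_n[V_ov V_DS − ½ V_DS²] and I_D = (V_DD − V_DS)/R_D. Equating: 48.8 V_DS² − 68.35 V_DS + 9.05 = 0, giving V_DS = 0.148 V (the root below V_ov).
I_D = (9.05 − 0.148) / 16.6 = 0.536 mA.

I_D = 0.536 mA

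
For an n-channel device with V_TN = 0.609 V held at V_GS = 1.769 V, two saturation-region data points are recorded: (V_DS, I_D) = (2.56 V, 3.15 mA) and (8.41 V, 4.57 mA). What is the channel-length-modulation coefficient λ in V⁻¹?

With V_GS fixed, I_D ∝ (1 + λ V_DS) in saturation, so I_D2/I_D1 = (1 + λ V_DS2)/(1 + λ V_DS1).
4.57/3.15 = 1.451 = (1 + 8.41 λ)/(1 + 2.56 λ).
Solving: λ (I_D1 V_DS2 − I_D2 V_DS1) = I_D2 − I_D1, so λ = (4.57 − 3.15) / (3.15 × 8.41 − 4.57 × 2.56) = 1.42 / 14.8 = 0.096 V⁻¹.

λ = 0.0960 V⁻¹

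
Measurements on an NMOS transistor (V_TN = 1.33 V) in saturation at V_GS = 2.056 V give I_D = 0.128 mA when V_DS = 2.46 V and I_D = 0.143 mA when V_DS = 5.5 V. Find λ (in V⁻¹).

λ = 0.0426 V⁻¹

With V_GS fixed, I_D ∝ (1 + λ V_DS) in saturation, so I_D2/I_D1 = (1 + λ V_DS2)/(1 + λ V_DS1).
0.143/0.128 = 1.117 = (1 + 5.5 λ)/(1 + 2.46 λ).
Solving: λ (I_D1 V_DS2 − I_D2 V_DS1) = I_D2 − I_D1, so λ = (0.143 − 0.128) / (0.128 × 5.5 − 0.143 × 2.46) = 0.015 / 0.352 = 0.0426 V⁻¹.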